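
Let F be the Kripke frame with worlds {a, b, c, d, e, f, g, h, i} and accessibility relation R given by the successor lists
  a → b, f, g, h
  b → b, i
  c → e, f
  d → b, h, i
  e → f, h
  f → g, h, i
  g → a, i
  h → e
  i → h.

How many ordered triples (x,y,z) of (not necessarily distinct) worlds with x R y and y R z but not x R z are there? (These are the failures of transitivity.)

24

Enumerating: (a,b,i), (a,f,i), (a,g,a), (a,g,i), (a,h,e), (b,i,h), (c,e,h), (c,f,g), (c,f,h), (c,f,i), (d,h,e), (e,f,g), … and 12 more.
Total: 24.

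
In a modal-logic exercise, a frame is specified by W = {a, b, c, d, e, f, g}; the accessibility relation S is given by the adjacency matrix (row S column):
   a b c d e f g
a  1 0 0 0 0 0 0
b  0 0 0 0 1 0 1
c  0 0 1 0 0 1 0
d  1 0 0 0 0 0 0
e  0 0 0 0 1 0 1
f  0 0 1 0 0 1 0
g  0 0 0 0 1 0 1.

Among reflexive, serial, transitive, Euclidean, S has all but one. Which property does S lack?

reflexive

Reflexive: no — b is not related to itself.
Serial: yes — every world has a successor (e.g. a S a).
Transitive: yes — every two-step S-path is closed by a direct edge.
Euclidean: yes — any two successors of a common world are S-related.
Only reflexive fails.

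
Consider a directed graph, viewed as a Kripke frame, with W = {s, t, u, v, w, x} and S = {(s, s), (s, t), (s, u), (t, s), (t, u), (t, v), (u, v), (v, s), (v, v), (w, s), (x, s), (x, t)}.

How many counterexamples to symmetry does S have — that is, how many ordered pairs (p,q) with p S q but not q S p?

Enumerating: (s,u), (t,u), (t,v), (u,v), (v,s), (w,s), (x,s), (x,t).

8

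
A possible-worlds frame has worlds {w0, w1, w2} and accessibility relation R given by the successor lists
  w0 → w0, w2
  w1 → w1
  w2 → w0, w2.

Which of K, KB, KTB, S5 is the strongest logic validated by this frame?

Symmetric (axiom B): yes — every pair in R has its reverse in R.
Reflexive (axiom T): yes — every world is R-related to itself.
Euclidean (axiom 5): yes — any two successors of a common world are R-related.
So F validates K, KB, KTB, S5. The strongest is S5.

S5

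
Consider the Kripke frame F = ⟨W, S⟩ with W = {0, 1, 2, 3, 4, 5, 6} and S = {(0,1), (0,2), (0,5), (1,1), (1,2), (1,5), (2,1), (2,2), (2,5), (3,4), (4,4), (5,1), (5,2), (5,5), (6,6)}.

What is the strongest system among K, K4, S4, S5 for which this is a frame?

K4

Transitive (axiom 4): yes — every two-step S-path is closed by a direct edge.
Reflexive (axiom T): no — 0 is not related to itself.
Euclidean (axiom 5): yes — any two successors of a common world are S-related.
So F validates K, K4; S4 would additionally require S to be reflexive. The strongest is K4.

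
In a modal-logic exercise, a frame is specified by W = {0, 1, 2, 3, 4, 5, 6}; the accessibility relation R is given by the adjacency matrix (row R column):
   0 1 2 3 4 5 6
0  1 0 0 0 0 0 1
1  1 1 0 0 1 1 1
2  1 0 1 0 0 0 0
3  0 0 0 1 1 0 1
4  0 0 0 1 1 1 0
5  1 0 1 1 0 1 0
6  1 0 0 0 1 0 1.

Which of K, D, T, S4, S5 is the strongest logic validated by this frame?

Serial (axiom D): yes — every world has a successor (e.g. 0 R 0).
Reflexive (axiom T): yes — every world is R-related to itself.
Transitive (axiom 4): no — 0 R 6 and 6 R 4, but not 0 R 4.
Euclidean (axiom 5): no — 1 R 0 and 1 R 4, but not 0 R 4.
So F validates K, D, T; S4 would additionally require R to be transitive. The strongest is T.

T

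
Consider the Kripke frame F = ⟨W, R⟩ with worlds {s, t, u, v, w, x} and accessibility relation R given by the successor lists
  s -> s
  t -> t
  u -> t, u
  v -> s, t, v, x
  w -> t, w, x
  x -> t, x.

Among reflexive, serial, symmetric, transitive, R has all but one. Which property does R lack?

symmetric

Reflexive: yes — every world is R-related to itself.
Serial: yes — every world has a successor (e.g. s R s).
Symmetric: no — u R t but not t R u.
Transitive: yes — every two-step R-path is closed by a direct edge.
Only symmetric fails.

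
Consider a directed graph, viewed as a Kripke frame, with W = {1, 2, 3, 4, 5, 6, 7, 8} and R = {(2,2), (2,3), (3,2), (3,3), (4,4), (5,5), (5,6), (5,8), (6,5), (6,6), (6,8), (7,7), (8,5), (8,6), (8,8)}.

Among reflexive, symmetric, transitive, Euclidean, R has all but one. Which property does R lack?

Reflexive: no — 1 is not related to itself.
Symmetric: yes — every pair in R has its reverse in R.
Transitive: yes — every two-step R-path is closed by a direct edge.
Euclidean: yes — any two successors of a common world are R-related.
Only reflexive fails.

reflexive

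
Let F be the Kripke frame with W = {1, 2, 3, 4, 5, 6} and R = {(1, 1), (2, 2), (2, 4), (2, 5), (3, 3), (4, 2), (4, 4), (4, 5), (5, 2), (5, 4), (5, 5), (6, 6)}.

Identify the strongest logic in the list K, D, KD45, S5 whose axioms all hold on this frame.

Serial (axiom D): yes — every world has a successor (e.g. 1 R 1).
Euclidean (axiom 5): yes — any two successors of a common world are R-related.
Transitive (axiom 4): yes — every two-step R-path is closed by a direct edge.
Reflexive (axiom T): yes — every world is R-related to itself.
So F validates K, D, KD45, S5. The strongest is S5.

S5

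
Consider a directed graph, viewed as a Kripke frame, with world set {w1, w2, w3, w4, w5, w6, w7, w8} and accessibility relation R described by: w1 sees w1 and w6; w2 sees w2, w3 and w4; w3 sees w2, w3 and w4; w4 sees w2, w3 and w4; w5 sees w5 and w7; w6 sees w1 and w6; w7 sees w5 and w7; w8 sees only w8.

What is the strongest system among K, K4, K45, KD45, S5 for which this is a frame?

S5

Transitive (axiom 4): yes — every two-step R-path is closed by a direct edge.
Euclidean (axiom 5): yes — any two successors of a common world are R-related.
Serial (axiom D): yes — every world has a successor (e.g. w1 R w1).
Reflexive (axiom T): yes — every world is R-related to itself.
So F validates K, K4, K45, KD45, S5. The strongest is S5.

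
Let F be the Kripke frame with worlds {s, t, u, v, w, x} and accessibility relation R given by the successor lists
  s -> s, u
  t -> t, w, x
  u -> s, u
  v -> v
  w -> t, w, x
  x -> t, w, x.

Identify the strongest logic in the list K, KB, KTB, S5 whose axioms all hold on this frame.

Symmetric (axiom B): yes — every pair in R has its reverse in R.
Reflexive (axiom T): yes — every world is R-related to itself.
Euclidean (axiom 5): yes — any two successors of a common world are R-related.
So F validates K, KB, KTB, S5. The strongest is S5.

S5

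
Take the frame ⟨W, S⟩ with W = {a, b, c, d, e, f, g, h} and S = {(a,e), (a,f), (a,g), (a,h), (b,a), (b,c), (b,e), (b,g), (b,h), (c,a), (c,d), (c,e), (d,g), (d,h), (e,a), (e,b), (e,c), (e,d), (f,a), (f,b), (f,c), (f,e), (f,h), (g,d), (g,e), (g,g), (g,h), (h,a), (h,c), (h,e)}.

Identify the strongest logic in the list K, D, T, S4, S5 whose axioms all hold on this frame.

D

Serial (axiom D): yes — every world has a successor (e.g. a S e).
Reflexive (axiom T): no — a is not related to itself.
Transitive (axiom 4): no — a S e and e S b, but not a S b.
Euclidean (axiom 5): no — a S e and a S f, but not e S f.
So F validates K, D; T would additionally require S to be reflexive. The strongest is D.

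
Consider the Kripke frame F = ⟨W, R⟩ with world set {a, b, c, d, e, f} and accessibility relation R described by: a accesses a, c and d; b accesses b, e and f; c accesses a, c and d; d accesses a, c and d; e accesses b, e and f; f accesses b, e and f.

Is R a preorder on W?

Yes

Reflexive: yes — every world is R-related to itself.
Transitive: yes — every two-step R-path is closed by a direct edge.
So R is a preorder.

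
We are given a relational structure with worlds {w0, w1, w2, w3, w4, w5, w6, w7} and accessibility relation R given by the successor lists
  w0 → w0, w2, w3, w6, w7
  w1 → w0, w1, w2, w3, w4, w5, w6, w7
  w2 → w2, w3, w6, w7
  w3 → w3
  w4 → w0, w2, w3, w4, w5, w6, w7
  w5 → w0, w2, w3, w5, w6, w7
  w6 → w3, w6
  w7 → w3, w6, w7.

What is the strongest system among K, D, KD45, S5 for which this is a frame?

Serial (axiom D): yes — every world has a successor (e.g. w0 R w0).
Euclidean (axiom 5): no — w0 R w3 and w0 R w2, but not w3 R w2.
Transitive (axiom 4): yes — every two-step R-path is closed by a direct edge.
Reflexive (axiom T): yes — every world is R-related to itself.
So F validates K, D; KD45 would additionally require R to be Euclidean. The strongest is D.

D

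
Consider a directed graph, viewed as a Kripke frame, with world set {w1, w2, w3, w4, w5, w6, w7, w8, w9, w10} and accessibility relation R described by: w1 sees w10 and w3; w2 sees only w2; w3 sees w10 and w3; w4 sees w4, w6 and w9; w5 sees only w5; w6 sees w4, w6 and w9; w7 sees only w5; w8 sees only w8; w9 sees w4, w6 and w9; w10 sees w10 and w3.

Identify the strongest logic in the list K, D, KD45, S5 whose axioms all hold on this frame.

KD45

Serial (axiom D): yes — every world has a successor (e.g. w1 R w10).
Euclidean (axiom 5): yes — any two successors of a common world are R-related.
Transitive (axiom 4): yes — every two-step R-path is closed by a direct edge.
Reflexive (axiom T): no — w1 is not related to itself.
So F validates K, D, KD45; S5 would additionally require R to be reflexive. The strongest is KD45.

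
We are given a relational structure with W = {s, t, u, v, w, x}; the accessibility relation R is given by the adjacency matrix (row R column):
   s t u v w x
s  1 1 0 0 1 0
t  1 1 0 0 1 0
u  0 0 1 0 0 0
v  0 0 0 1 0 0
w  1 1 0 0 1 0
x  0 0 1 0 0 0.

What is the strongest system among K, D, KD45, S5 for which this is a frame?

KD45

Serial (axiom D): yes — every world has a successor (e.g. s R s).
Euclidean (axiom 5): yes — any two successors of a common world are R-related.
Transitive (axiom 4): yes — every two-step R-path is closed by a direct edge.
Reflexive (axiom T): no — x is not related to itself.
So F validates K, D, KD45; S5 would additionally require R to be reflexive. The strongest is KD45.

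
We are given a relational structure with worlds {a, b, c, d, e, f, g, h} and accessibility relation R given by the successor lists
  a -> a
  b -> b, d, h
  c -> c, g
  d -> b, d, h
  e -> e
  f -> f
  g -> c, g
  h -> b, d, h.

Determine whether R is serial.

Serial: yes — every world has a successor (e.g. a R a).

Yes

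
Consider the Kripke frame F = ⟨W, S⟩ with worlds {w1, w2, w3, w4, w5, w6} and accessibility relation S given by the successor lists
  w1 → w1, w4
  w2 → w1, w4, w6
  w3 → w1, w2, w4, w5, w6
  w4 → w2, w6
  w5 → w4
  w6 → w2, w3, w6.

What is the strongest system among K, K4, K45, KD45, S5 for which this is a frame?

Transitive (axiom 4): no — w1 S w4 and w4 S w2, but not w1 S w2.
Euclidean (axiom 5): no — w2 S w1 and w2 S w6, but not w1 S w6.
Serial (axiom D): yes — every world has a successor (e.g. w1 S w1).
Reflexive (axiom T): no — w2 is not related to itself.
So F validates K; K4 would additionally require S to be transitive. The strongest is K.

K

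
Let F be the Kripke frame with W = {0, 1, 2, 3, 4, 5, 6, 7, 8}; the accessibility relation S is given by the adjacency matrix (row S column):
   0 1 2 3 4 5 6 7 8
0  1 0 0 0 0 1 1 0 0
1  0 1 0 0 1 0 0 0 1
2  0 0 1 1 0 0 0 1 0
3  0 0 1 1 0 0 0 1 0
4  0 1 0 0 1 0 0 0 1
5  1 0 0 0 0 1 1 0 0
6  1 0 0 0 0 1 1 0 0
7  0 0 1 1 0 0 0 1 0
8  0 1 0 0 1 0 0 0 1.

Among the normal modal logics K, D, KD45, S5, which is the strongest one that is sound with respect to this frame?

Serial (axiom D): yes — every world has a successor (e.g. 0 S 0).
Euclidean (axiom 5): yes — any two successors of a common world are S-related.
Transitive (axiom 4): yes — every two-step S-path is closed by a direct edge.
Reflexive (axiom T): yes — every world is S-related to itself.
So F validates K, D, KD45, S5. The strongest is S5.

S5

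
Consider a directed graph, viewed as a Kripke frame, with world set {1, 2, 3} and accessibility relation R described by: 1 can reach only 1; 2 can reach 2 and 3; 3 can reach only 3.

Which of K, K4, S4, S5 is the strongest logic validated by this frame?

S4

Transitive (axiom 4): yes — every two-step R-path is closed by a direct edge.
Reflexive (axiom T): yes — every world is R-related to itself.
Euclidean (axiom 5): no — 2 R 3 and 2 R 2, but not 3 R 2.
So F validates K, K4, S4; S5 would additionally require R to be Euclidean. The strongest is S4.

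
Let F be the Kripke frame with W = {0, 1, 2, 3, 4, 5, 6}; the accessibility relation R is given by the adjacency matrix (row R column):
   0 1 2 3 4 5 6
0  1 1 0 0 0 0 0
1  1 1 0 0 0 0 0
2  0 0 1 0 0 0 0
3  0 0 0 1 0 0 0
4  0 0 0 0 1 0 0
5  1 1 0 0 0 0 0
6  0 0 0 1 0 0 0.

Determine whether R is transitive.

Transitive: yes — every two-step R-path is closed by a direct edge.

Yes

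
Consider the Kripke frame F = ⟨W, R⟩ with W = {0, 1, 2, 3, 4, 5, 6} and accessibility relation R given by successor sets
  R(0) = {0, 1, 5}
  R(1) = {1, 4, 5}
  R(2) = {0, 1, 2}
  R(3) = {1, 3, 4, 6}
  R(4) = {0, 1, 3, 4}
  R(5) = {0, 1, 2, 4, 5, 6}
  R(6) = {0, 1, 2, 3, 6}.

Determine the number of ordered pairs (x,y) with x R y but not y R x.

11

Enumerating: (0,1), (2,0), (2,1), (3,1), (4,0), (5,2), (5,4), (5,6), (6,0), (6,1), (6,2).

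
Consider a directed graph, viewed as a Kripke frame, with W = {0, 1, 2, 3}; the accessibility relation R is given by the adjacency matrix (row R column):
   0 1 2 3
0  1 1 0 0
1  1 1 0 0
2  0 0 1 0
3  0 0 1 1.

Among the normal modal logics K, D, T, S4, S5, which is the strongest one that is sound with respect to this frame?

S4

Serial (axiom D): yes — every world has a successor (e.g. 0 R 0).
Reflexive (axiom T): yes — every world is R-related to itself.
Transitive (axiom 4): yes — every two-step R-path is closed by a direct edge.
Euclidean (axiom 5): no — 3 R 2 and 3 R 3, but not 2 R 3.
So F validates K, D, T, S4; S5 would additionally require R to be Euclidean. The strongest is S4.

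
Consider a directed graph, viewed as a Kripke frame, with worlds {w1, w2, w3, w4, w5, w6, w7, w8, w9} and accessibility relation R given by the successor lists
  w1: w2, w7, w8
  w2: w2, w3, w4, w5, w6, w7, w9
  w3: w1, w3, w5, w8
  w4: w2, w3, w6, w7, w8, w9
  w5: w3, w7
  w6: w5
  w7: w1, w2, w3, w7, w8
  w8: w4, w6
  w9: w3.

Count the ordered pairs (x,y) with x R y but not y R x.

Enumerating: (w1,w2), (w1,w8), (w2,w3), (w2,w5), (w2,w6), (w2,w9), (w3,w1), (w3,w8), (w4,w3), (w4,w6), (w4,w7), (w4,w9), (w5,w7), (w6,w5), (w7,w3), (w7,w8), (w8,w6), (w9,w3).

18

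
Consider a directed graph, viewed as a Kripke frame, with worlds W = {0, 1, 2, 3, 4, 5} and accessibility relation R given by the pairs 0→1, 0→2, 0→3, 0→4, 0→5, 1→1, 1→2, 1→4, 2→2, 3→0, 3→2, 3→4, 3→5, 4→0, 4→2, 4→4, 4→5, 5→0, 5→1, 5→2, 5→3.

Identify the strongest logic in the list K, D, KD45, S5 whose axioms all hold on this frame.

Serial (axiom D): yes — every world has a successor (e.g. 0 R 1).
Euclidean (axiom 5): no — 0 R 1 and 0 R 3, but not 1 R 3.
Transitive (axiom 4): no — 1 R 4 and 4 R 0, but not 1 R 0.
Reflexive (axiom T): no — 0 is not related to itself.
So F validates K, D; KD45 would additionally require R to be Euclidean and transitive. The strongest is D.

D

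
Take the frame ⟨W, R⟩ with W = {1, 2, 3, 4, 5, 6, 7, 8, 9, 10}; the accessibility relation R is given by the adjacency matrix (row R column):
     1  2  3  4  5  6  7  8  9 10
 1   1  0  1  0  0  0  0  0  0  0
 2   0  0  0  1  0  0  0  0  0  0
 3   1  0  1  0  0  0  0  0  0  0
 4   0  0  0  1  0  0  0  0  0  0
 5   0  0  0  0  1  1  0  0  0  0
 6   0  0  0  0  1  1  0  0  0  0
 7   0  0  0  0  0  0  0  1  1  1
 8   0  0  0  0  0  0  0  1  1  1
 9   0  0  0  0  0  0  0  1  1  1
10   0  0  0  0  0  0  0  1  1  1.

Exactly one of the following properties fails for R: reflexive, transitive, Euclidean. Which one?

Reflexive: no — 2 is not related to itself.
Transitive: yes — every two-step R-path is closed by a direct edge.
Euclidean: yes — any two successors of a common world are R-related.
Only reflexive fails.

reflexive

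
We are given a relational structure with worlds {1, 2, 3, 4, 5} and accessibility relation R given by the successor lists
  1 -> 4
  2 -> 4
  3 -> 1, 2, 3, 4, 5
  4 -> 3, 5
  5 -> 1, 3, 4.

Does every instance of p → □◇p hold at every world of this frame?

Axiom B corresponds to the accessibility relation being symmetric.
Symmetric: no — 1 R 4 but not 4 R 1.

No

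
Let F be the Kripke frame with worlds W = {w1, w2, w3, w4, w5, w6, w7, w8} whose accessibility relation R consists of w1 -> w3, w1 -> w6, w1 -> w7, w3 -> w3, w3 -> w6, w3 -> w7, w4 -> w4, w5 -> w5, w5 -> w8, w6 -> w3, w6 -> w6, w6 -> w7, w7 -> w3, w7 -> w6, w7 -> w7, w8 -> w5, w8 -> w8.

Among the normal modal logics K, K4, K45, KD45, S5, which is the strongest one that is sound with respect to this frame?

Transitive (axiom 4): yes — every two-step R-path is closed by a direct edge.
Euclidean (axiom 5): yes — any two successors of a common world are R-related.
Serial (axiom D): no — w2 has no R-successor.
Reflexive (axiom T): no — w1 is not related to itself.
So F validates K, K4, K45; KD45 would additionally require R to be serial. The strongest is K45.

K45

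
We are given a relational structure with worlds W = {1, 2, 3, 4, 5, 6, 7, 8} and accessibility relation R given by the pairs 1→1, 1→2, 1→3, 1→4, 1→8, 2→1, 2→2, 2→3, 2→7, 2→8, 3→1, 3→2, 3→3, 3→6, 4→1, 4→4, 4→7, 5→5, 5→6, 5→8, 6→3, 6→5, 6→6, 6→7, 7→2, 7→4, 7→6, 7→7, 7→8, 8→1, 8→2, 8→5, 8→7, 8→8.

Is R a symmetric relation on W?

Yes

Symmetric: yes — every pair in R has its reverse in R.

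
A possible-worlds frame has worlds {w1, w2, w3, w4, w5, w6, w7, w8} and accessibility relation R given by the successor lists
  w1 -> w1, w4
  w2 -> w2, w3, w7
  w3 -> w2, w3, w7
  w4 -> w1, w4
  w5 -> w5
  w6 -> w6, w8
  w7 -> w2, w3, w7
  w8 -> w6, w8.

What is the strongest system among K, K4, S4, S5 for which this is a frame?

Transitive (axiom 4): yes — every two-step R-path is closed by a direct edge.
Reflexive (axiom T): yes — every world is R-related to itself.
Euclidean (axiom 5): yes — any two successors of a common world are R-related.
So F validates K, K4, S4, S5. The strongest is S5.

S5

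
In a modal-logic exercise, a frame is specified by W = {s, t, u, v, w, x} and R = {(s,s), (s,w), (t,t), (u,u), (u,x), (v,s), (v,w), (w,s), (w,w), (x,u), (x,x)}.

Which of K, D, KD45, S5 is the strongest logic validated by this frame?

KD45

Serial (axiom D): yes — every world has a successor (e.g. s R s).
Euclidean (axiom 5): yes — any two successors of a common world are R-related.
Transitive (axiom 4): yes — every two-step R-path is closed by a direct edge.
Reflexive (axiom T): no — v is not related to itself.
So F validates K, D, KD45; S5 would additionally require R to be reflexive. The strongest is KD45.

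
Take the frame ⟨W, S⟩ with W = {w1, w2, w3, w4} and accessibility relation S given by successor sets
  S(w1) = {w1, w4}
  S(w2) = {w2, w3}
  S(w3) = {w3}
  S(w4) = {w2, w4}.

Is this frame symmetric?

No

Symmetric: no — w1 S w4 but not w4 S w1.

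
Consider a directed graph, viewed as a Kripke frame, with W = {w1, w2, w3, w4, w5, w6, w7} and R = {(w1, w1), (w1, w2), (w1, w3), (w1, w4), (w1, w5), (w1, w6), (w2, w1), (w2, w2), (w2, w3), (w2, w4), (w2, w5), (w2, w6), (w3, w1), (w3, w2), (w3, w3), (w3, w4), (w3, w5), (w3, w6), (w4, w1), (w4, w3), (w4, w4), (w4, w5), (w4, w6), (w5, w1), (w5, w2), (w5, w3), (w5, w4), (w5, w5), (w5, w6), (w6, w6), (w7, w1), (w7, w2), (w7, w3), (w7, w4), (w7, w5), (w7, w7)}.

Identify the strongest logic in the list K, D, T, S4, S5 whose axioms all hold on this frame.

T

Serial (axiom D): yes — every world has a successor (e.g. w1 R w1).
Reflexive (axiom T): yes — every world is R-related to itself.
Transitive (axiom 4): no — w4 R w1 and w1 R w2, but not w4 R w2.
Euclidean (axiom 5): no — w1 R w4 and w1 R w2, but not w4 R w2.
So F validates K, D, T; S4 would additionally require R to be transitive. The strongest is T.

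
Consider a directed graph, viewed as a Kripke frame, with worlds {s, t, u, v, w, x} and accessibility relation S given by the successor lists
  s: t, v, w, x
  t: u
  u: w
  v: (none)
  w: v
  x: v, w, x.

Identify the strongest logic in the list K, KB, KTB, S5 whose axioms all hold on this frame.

K

Symmetric (axiom B): no — s S t but not t S s.
Reflexive (axiom T): no — s is not related to itself.
Euclidean (axiom 5): no — s S t and s S v, but not t S v.
So F validates K; KB would additionally require S to be symmetric. The strongest is K.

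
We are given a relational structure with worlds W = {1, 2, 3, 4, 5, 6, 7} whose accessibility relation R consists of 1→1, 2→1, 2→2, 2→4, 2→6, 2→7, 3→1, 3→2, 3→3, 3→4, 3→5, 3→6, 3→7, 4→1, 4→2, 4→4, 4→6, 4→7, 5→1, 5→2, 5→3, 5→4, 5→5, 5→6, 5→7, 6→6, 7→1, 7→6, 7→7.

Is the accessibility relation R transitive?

Transitive: yes — every two-step R-path is closed by a direct edge.

Yes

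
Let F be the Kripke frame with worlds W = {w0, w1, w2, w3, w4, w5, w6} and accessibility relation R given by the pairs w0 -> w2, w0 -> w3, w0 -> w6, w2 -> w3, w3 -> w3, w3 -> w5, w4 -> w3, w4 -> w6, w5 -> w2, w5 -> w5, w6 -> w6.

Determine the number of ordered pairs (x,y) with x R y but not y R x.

8

Enumerating: (w0,w2), (w0,w3), (w0,w6), (w2,w3), (w3,w5), (w4,w3), (w4,w6), (w5,w2).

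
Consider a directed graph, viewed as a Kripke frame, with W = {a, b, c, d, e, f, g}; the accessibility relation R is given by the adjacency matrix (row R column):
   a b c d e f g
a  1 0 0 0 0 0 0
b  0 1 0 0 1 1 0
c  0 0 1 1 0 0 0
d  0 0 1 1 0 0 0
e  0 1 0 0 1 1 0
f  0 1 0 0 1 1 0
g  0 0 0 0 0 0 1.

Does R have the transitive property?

Yes

Transitive: yes — every two-step R-path is closed by a direct edge.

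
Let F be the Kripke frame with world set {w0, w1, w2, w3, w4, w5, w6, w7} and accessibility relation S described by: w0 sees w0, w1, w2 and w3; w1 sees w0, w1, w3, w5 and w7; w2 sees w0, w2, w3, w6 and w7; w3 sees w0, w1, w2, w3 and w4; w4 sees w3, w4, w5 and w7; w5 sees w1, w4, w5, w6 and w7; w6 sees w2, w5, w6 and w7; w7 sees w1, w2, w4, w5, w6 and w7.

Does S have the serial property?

Serial: yes — every world has a successor (e.g. w0 S w0).

Yes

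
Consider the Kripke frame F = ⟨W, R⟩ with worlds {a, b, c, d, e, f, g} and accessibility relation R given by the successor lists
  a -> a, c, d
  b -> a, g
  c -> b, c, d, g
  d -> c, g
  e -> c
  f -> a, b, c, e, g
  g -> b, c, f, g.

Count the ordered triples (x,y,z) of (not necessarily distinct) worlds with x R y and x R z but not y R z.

30

Enumerating: (a,c,a), (a,d,a), (a,d,d), (b,a,g), (b,g,a), (c,b,b), (c,b,c), (c,b,d), (c,d,b), (c,d,d), (c,g,d), (f,a,b), … and 18 more.
Total: 30.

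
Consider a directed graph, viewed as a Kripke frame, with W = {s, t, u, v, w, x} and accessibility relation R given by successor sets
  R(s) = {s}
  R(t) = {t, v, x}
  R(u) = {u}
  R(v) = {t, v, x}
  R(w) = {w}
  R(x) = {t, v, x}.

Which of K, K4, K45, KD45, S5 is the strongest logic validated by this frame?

S5

Transitive (axiom 4): yes — every two-step R-path is closed by a direct edge.
Euclidean (axiom 5): yes — any two successors of a common world are R-related.
Serial (axiom D): yes — every world has a successor (e.g. s R s).
Reflexive (axiom T): yes — every world is R-related to itself.
So F validates K, K4, K45, KD45, S5. The strongest is S5.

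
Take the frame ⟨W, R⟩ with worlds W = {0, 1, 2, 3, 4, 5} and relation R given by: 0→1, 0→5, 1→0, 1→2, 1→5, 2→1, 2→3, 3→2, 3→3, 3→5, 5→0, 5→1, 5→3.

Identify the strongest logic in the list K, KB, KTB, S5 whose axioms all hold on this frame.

KB

Symmetric (axiom B): yes — every pair in R has its reverse in R.
Reflexive (axiom T): no — 0 is not related to itself.
Euclidean (axiom 5): no — 1 R 0 and 1 R 2, but not 0 R 2.
So F validates K, KB; KTB would additionally require R to be reflexive. The strongest is KB.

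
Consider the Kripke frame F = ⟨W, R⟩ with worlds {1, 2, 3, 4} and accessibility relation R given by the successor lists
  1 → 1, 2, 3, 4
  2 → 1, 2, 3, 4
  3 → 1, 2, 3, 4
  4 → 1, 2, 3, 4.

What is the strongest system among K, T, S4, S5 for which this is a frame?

S5

Reflexive (axiom T): yes — every world is R-related to itself.
Transitive (axiom 4): yes — every two-step R-path is closed by a direct edge.
Euclidean (axiom 5): yes — any two successors of a common world are R-related.
So F validates K, T, S4, S5. The strongest is S5.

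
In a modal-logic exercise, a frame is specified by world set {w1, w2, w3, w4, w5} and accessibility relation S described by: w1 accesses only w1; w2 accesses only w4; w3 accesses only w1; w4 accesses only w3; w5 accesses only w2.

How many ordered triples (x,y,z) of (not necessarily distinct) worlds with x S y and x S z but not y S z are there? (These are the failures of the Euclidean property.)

Enumerating: (w2,w4,w4), (w4,w3,w3), (w5,w2,w2).

3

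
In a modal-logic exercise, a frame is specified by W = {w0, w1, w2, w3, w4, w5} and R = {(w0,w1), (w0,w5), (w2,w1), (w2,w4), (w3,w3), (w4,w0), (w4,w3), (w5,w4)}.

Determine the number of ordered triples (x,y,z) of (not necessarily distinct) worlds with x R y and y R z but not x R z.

Enumerating: (w0,w5,w4), (w2,w4,w0), (w2,w4,w3), (w4,w0,w1), (w4,w0,w5), (w5,w4,w0), (w5,w4,w3).

7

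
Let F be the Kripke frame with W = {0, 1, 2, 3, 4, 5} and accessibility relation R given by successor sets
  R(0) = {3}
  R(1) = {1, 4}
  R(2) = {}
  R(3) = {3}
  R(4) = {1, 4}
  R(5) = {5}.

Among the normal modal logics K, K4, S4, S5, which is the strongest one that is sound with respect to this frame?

K4

Transitive (axiom 4): yes — every two-step R-path is closed by a direct edge.
Reflexive (axiom T): no — 0 is not related to itself.
Euclidean (axiom 5): yes — any two successors of a common world are R-related.
So F validates K, K4; S4 would additionally require R to be reflexive. The strongest is K4.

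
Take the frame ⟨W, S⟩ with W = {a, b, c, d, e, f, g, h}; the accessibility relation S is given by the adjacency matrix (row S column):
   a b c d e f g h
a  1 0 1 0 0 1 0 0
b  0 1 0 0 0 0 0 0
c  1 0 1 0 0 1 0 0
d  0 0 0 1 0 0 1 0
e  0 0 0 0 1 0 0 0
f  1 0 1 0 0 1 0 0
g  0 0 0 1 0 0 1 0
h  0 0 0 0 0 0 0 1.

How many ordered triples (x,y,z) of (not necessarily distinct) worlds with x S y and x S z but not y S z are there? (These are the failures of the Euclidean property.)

0

S is Euclidean; there are no such tuples.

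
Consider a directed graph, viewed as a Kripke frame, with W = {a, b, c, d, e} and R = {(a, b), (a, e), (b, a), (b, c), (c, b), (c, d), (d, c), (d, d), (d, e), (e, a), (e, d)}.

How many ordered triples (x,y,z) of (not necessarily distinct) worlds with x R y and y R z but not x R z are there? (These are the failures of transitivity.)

Enumerating: (a,b,a), (a,b,c), (a,e,a), (a,e,d), (b,a,b), (b,a,e), (b,c,b), (b,c,d), (c,b,a), (c,b,c), (c,d,c), (c,d,e), (d,c,b), (d,e,a), (e,a,b), (e,a,e), (e,d,c), (e,d,e).

18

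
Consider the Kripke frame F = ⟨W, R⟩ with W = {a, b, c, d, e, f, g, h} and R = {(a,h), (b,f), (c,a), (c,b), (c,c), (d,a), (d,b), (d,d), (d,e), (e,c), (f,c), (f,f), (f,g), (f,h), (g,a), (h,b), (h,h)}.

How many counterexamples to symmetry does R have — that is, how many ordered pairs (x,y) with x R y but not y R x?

Enumerating: (a,h), (b,f), (c,a), (c,b), (d,a), (d,b), (d,e), (e,c), (f,c), (f,g), (f,h), (g,a), (h,b).

13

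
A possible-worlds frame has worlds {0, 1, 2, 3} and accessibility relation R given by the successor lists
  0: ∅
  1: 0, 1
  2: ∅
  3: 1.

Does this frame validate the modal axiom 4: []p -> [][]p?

No

By correspondence theory, 4 is valid on a frame iff R is transitive.
Transitive: no — 3 R 1 and 1 R 0, but not 3 R 0.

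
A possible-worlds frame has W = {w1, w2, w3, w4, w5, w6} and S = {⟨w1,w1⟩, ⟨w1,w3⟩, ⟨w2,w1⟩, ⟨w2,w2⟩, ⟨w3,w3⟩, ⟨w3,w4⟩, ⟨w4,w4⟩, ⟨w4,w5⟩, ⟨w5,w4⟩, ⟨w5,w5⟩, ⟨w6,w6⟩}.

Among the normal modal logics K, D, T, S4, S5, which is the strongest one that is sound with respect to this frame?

T

Serial (axiom D): yes — every world has a successor (e.g. w1 S w1).
Reflexive (axiom T): yes — every world is S-related to itself.
Transitive (axiom 4): no — w1 S w3 and w3 S w4, but not w1 S w4.
Euclidean (axiom 5): no — w1 S w3 and w1 S w1, but not w3 S w1.
So F validates K, D, T; S4 would additionally require S to be transitive. The strongest is T.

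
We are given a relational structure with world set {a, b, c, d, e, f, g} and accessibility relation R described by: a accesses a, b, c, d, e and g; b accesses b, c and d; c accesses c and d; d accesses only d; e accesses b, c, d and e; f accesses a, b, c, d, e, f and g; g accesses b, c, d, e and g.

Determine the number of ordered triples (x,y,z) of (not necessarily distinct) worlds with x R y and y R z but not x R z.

0

R is transitive; there are no such tuples.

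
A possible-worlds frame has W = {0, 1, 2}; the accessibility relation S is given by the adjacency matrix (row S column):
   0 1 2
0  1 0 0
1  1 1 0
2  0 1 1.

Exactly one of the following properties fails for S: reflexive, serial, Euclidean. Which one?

Euclidean

Reflexive: yes — every world is S-related to itself.
Serial: yes — every world has a successor (e.g. 0 S 0).
Euclidean: no — 1 S 0 and 1 S 1, but not 0 S 1.
Only Euclidean fails.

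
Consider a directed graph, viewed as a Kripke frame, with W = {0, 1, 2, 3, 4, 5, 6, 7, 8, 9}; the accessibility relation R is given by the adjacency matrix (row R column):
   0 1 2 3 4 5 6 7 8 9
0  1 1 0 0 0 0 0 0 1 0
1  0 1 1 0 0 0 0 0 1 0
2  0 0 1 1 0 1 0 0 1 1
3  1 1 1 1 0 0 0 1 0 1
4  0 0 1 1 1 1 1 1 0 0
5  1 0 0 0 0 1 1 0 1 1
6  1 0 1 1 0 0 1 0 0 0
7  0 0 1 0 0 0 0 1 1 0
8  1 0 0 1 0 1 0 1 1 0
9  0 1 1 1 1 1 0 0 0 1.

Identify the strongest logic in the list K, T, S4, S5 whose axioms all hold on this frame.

Reflexive (axiom T): yes — every world is R-related to itself.
Transitive (axiom 4): no — 0 R 1 and 1 R 2, but not 0 R 2.
Euclidean (axiom 5): no — 0 R 8 and 0 R 1, but not 8 R 1.
So F validates K, T; S4 would additionally require R to be transitive. The strongest is T.

T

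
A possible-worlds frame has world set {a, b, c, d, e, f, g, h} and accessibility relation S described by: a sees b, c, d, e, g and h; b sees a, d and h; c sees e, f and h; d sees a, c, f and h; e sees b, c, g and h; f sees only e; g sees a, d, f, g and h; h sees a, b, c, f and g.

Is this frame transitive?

Transitive: no — a S c and c S f, but not a S f.

No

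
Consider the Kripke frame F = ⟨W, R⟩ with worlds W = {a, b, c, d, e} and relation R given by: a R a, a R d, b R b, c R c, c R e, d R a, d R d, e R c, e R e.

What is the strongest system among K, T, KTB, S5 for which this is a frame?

S5

Reflexive (axiom T): yes — every world is R-related to itself.
Symmetric (axiom B): yes — every pair in R has its reverse in R.
Euclidean (axiom 5): yes — any two successors of a common world are R-related.
So F validates K, T, KTB, S5. The strongest is S5.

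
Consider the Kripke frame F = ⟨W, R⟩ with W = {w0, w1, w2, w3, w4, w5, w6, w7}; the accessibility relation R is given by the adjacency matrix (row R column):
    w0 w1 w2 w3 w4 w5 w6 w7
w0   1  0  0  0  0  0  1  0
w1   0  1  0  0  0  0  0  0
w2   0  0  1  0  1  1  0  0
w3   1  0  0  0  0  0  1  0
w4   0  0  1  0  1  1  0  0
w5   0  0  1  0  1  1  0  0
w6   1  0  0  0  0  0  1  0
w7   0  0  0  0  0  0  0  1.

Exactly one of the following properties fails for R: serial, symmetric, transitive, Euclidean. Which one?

symmetric

Serial: yes — every world has a successor (e.g. w0 R w0).
Symmetric: no — w3 R w0 but not w0 R w3.
Transitive: yes — every two-step R-path is closed by a direct edge.
Euclidean: yes — any two successors of a common world are R-related.
Only symmetric fails.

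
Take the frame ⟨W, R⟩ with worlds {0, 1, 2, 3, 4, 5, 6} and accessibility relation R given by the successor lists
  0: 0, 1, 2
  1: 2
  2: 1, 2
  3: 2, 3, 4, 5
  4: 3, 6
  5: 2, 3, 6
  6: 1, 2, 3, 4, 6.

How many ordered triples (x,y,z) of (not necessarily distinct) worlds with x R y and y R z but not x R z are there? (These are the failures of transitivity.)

Enumerating: (1,2,1), (3,2,1), (3,4,6), (3,5,6), (4,3,2), (4,3,4), (4,3,5), (4,6,1), (4,6,2), (4,6,4), (5,2,1), (5,3,4), (5,3,5), (5,6,1), (5,6,4), (6,3,5).

16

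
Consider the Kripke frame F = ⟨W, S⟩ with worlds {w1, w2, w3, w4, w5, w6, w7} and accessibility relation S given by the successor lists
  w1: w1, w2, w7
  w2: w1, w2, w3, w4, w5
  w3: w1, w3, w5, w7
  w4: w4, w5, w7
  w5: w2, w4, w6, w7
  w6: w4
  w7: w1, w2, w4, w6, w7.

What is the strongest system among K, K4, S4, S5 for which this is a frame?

K

Transitive (axiom 4): no — w1 S w2 and w2 S w3, but not w1 S w3.
Reflexive (axiom T): no — w5 is not related to itself.
Euclidean (axiom 5): no — w1 S w2 and w1 S w7, but not w2 S w7.
So F validates K; K4 would additionally require S to be transitive. The strongest is K.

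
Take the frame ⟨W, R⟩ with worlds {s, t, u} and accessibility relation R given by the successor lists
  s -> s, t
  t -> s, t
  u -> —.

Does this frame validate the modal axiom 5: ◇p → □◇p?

Yes

Axiom 5 corresponds to the accessibility relation being Euclidean.
Euclidean: yes — any two successors of a common world are R-related.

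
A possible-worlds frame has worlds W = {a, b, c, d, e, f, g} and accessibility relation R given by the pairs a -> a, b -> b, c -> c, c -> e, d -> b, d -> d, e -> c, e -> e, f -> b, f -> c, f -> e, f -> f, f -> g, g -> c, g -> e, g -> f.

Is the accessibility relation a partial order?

Reflexive: no — g is not related to itself.
Transitive: no — g R f and f R b, but not g R b.
Antisymmetric: no — c R e and e R c with c ≠ e.
So R is not a partial order.

No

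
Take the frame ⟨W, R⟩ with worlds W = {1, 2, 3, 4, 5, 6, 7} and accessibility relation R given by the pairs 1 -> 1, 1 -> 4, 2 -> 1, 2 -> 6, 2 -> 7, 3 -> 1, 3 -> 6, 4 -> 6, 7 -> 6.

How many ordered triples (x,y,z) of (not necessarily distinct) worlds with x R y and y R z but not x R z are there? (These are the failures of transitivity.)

3

Enumerating: (1,4,6), (2,1,4), (3,1,4).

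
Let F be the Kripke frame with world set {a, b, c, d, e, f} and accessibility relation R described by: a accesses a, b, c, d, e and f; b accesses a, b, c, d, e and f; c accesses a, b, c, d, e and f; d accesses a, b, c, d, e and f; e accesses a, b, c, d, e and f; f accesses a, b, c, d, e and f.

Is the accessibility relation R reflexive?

Yes

Reflexive: yes — every world is R-related to itself.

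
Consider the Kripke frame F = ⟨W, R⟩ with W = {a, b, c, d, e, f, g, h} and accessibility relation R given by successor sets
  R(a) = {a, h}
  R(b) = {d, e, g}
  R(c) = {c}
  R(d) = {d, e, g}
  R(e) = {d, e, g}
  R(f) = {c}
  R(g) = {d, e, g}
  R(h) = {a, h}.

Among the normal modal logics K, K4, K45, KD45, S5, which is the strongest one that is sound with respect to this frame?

KD45

Transitive (axiom 4): yes — every two-step R-path is closed by a direct edge.
Euclidean (axiom 5): yes — any two successors of a common world are R-related.
Serial (axiom D): yes — every world has a successor (e.g. a R a).
Reflexive (axiom T): no — b is not related to itself.
So F validates K, K4, K45, KD45; S5 would additionally require R to be reflexive. The strongest is KD45.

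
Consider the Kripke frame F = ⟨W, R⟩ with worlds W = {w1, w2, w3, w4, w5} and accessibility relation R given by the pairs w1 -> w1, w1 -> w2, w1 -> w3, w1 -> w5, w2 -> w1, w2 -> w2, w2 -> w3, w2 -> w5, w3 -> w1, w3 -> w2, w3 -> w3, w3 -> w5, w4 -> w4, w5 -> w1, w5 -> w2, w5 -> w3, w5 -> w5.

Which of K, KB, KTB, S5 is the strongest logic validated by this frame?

S5

Symmetric (axiom B): yes — every pair in R has its reverse in R.
Reflexive (axiom T): yes — every world is R-related to itself.
Euclidean (axiom 5): yes — any two successors of a common world are R-related.
So F validates K, KB, KTB, S5. The strongest is S5.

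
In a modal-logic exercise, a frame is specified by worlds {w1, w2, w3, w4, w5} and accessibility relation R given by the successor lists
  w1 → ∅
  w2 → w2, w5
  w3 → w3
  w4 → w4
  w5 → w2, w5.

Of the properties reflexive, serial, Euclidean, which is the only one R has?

Reflexive: no — w1 is not related to itself.
Serial: no — w1 has no R-successor.
Euclidean: yes — any two successors of a common world are R-related.
Only Euclidean holds.

Euclidean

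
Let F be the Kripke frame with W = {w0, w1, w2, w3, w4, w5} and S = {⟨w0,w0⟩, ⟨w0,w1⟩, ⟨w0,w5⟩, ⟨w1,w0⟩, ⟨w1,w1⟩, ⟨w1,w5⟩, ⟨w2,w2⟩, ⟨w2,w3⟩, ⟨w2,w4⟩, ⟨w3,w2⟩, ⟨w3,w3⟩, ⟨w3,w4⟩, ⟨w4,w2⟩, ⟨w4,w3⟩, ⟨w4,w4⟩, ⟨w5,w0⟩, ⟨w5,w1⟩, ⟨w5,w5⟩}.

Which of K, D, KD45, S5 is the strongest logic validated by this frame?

Serial (axiom D): yes — every world has a successor (e.g. w0 S w0).
Euclidean (axiom 5): yes — any two successors of a common world are S-related.
Transitive (axiom 4): yes — every two-step S-path is closed by a direct edge.
Reflexive (axiom T): yes — every world is S-related to itself.
So F validates K, D, KD45, S5. The strongest is S5.

S5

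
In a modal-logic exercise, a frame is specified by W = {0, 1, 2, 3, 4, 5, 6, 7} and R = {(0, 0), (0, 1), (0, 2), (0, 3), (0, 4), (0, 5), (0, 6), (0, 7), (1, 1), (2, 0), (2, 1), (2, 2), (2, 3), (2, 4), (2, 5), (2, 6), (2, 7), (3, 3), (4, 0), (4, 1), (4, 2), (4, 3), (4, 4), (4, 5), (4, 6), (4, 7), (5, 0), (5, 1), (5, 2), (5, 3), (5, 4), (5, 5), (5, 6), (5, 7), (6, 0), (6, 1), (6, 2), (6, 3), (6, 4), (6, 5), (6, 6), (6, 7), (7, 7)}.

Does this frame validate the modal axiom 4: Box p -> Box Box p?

The schema 4 characterises exactly the transitive frames.
Transitive: yes — every two-step R-path is closed by a direct edge.

Yes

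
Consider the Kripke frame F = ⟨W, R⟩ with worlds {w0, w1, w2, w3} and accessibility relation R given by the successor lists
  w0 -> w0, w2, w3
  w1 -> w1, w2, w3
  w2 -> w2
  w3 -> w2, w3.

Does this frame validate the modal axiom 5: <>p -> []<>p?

The schema 5 characterises exactly the Euclidean frames.
Euclidean: no — w0 R w2 and w0 R w3, but not w2 R w3.

No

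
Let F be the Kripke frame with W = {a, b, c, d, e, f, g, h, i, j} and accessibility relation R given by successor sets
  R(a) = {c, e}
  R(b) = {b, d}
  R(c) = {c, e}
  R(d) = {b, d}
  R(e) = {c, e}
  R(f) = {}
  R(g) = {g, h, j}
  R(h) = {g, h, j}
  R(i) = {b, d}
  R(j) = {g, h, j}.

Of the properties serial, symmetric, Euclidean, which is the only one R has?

Euclidean

Serial: no — f has no R-successor.
Symmetric: no — a R c but not c R a.
Euclidean: yes — any two successors of a common world are R-related.
Only Euclidean holds.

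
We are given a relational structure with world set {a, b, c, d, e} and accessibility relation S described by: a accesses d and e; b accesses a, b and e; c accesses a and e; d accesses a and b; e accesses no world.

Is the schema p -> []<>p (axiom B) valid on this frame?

Axiom B corresponds to the accessibility relation being symmetric.
Symmetric: no — a S e but not e S a.

No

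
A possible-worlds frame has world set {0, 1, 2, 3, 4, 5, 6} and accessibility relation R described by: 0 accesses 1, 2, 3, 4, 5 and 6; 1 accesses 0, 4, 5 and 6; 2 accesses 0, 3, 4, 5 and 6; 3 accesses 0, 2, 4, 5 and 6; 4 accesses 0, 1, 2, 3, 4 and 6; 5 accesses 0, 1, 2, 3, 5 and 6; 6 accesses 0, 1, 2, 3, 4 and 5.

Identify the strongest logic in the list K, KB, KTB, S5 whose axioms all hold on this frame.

KB

Symmetric (axiom B): yes — every pair in R has its reverse in R.
Reflexive (axiom T): no — 0 is not related to itself.
Euclidean (axiom 5): no — 0 R 1 and 0 R 2, but not 1 R 2.
So F validates K, KB; KTB would additionally require R to be reflexive. The strongest is KB.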